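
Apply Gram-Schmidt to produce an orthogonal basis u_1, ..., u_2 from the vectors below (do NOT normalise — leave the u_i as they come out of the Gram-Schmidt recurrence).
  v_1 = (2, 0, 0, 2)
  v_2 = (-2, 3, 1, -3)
Orthogonal basis:
  u_1 = (2, 0, 0, 2)
  u_2 = (1/2, 3, 1, -1/2)

Apply the Gram-Schmidt recurrence
  u_1 = v_1
  u_i = v_i − Σ_{j<i} ((v_i · u_j) / (u_j · u_j)) · u_j.

Step by step this gives:
  u_1 = (2, 0, 0, 2)
  u_2 = (1/2, 3, 1, -1/2)

Orthogonality check:
  u_2 · u_1 = 0 (should be 0)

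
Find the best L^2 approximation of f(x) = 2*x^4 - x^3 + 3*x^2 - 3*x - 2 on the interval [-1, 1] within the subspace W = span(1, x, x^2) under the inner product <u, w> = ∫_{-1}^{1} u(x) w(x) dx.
g(x) = 33*x^2/7 - 18*x/5 - 76/35

The best approximation g ∈ W is the orthogonal projection of f onto W. Writing g = a_0 + a_1 x + a_2 x^2, the coefficients solve the normal equations G · a = b where
  G_{ij} = <φ_i, φ_j> and b_i = <f, φ_i>, with φ_0 = 1, φ_1 = x, φ_2 = x^2.
G =
  [2, 0, 2/3]
  [0, 2/3, 0]
  [2/3, 0, 2/5],
b = (-6/5, -12/5, 46/105).
Solving gives a_0 = -76/35, a_1 = -18/5, a_2 = 33/7, so
  g(x) = 33*x^2/7 - 18*x/5 - 76/35.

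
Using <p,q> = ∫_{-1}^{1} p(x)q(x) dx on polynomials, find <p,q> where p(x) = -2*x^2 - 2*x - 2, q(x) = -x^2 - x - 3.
<p,q> = 292/15

Expand the product: p(x)·q(x) = 2*x^4 + 4*x^3 + 10*x^2 + 8*x + 6.
∫_{-1}^{1} of each monomial x^k gives [2/(k+1) if k even, 0 if k odd]. Integrating term-by-term (or equivalently evaluating the antiderivative F(x) = 2*x^5/5 + x^4 + 10*x^3/3 + 4*x^2 + 6*x at the endpoints):
  F(1) − F(−1) = 221/15 − (-71/15) = 292/15.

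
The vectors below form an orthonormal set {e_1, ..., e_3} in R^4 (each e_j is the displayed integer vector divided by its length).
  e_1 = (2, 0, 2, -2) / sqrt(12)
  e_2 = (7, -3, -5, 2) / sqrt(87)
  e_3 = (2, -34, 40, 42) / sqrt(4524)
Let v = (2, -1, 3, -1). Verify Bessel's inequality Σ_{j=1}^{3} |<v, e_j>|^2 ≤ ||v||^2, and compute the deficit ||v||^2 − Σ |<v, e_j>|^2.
Σ |<v, e_j>|^2 = 584/39; ||v||^2 = 15; deficit = 1/39

Write each e_j = u_j / sqrt(<u_j, u_j>) where u_j is the displayed integer vector. Then <v, e_j> = <v, u_j> / sqrt(<u_j, u_j>), so |<v, e_j>|^2 = <v, u_j>^2 / <u_j, u_j>.
Coefficients: <v, e_1> = 12/sqrt(12), <v, e_2> = 0/sqrt(87), <v, e_3> = 116/sqrt(4524).
Square and sum: Σ |<v, e_j>|^2 = 584/39.
Compute ||v||^2 = v·v = 15.
Deficit = 15 − 584/39 = 1/39 ≥ 0, confirming Bessel's inequality. (The deficit equals ||v − Σ <v,e_j> e_j||^2, the squared distance from v to span{e_j}.)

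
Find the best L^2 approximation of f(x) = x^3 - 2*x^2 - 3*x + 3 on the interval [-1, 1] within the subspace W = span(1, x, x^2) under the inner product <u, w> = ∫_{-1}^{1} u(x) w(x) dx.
g(x) = -2*x^2 - 12*x/5 + 3

The best approximation g ∈ W is the orthogonal projection of f onto W. Writing g = a_0 + a_1 x + a_2 x^2, the coefficients solve the normal equations G · a = b where
  G_{ij} = <φ_i, φ_j> and b_i = <f, φ_i>, with φ_0 = 1, φ_1 = x, φ_2 = x^2.
G =
  [2, 0, 2/3]
  [0, 2/3, 0]
  [2/3, 0, 2/5],
b = (14/3, -8/5, 6/5).
Solving gives a_0 = 3, a_1 = -12/5, a_2 = -2, so
  g(x) = -2*x^2 - 12*x/5 + 3.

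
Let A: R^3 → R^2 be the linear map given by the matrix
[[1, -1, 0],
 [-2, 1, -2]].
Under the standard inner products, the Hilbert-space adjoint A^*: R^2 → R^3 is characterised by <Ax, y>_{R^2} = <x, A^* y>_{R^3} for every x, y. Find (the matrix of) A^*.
A^* = A^T =
[[1, -2],
 [-1, 1],
 [0, -2]]

For real matrices with standard dot products, the defining identity <Ax, y> = <x, A^* y> gives (Ax)^T y = x^T (A^*) y, i.e. x^T A^T y = x^T (A^*) y. Since this holds for all x, y, we must have A^* = A^T. Therefore
A^* =
[[1, -2],
 [-1, 1],
 [0, -2]].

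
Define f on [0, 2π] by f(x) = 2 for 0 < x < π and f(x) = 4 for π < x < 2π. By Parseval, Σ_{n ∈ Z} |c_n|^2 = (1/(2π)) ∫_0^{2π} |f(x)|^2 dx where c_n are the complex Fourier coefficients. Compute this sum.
Σ |c_n|^2 = 10

Parseval equates the L^2 energy of f (normalised by 1/(2π)) with the ℓ^2 sum of its Fourier coefficients: (1/(2π)) ∫_0^{2π} |f|^2 = Σ |c_n|^2.
Compute the left side: (1/(2π)) [∫_0^π 2^2 dx + ∫_π^{2π} 4^2 dx] = (1/(2π)) · (4π + 16π) = (4 + 16)/2 = 10.
So Σ_{n ∈ Z} |c_n|^2 = 10.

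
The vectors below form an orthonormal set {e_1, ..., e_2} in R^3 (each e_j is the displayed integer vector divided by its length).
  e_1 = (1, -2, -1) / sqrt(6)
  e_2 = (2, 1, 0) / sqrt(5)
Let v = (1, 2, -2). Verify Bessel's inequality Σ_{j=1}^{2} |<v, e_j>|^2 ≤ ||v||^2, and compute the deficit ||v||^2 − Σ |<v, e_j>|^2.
Σ |<v, e_j>|^2 = 101/30; ||v||^2 = 9; deficit = 169/30

Write each e_j = u_j / sqrt(<u_j, u_j>) where u_j is the displayed integer vector. Then <v, e_j> = <v, u_j> / sqrt(<u_j, u_j>), so |<v, e_j>|^2 = <v, u_j>^2 / <u_j, u_j>.
Coefficients: <v, e_1> = -1/sqrt(6), <v, e_2> = 4/sqrt(5).
Square and sum: Σ |<v, e_j>|^2 = 101/30.
Compute ||v||^2 = v·v = 9.
Deficit = 9 − 101/30 = 169/30 ≥ 0, confirming Bessel's inequality. (The deficit equals ||v − Σ <v,e_j> e_j||^2, the squared distance from v to span{e_j}.)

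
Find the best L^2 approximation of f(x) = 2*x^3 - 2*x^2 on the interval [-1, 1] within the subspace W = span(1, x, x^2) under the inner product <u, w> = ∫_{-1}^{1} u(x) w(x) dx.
g(x) = -2*x^2 + 6*x/5

The best approximation g ∈ W is the orthogonal projection of f onto W. Writing g = a_0 + a_1 x + a_2 x^2, the coefficients solve the normal equations G · a = b where
  G_{ij} = <φ_i, φ_j> and b_i = <f, φ_i>, with φ_0 = 1, φ_1 = x, φ_2 = x^2.
G =
  [2, 0, 2/3]
  [0, 2/3, 0]
  [2/3, 0, 2/5],
b = (-4/3, 4/5, -4/5).
Solving gives a_0 = 0, a_1 = 6/5, a_2 = -2, so
  g(x) = -2*x^2 + 6*x/5.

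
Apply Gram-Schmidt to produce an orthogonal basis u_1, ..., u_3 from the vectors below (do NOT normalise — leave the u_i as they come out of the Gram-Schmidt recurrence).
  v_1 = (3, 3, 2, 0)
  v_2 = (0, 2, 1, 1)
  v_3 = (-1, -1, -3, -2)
Orthogonal basis:
  u_1 = (3, 3, 2, 0)
  u_2 = (-12/11, 10/11, 3/11, 1)
  u_3 = (-5/17, 24/17, -57/34, -39/34)

Apply the Gram-Schmidt recurrence
  u_1 = v_1
  u_i = v_i − Σ_{j<i} ((v_i · u_j) / (u_j · u_j)) · u_j.

Step by step this gives:
  u_1 = (3, 3, 2, 0)
  u_2 = (-12/11, 10/11, 3/11, 1)
  u_3 = (-5/17, 24/17, -57/34, -39/34)

Orthogonality check:
  u_2 · u_1 = 0 (should be 0)
  u_3 · u_1 = 0 (should be 0)
  u_3 · u_2 = 0 (should be 0)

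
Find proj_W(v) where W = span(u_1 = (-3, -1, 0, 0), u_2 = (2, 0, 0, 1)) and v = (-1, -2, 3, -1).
proj_W(v) = (-3/2, -1/2, 0, 0)

Set up U = [u_1 | ... | u_2] ∈ R^(4×2). The projector onto W = col(U) is P = U (U^T U)^(-1) U^T.
Compute U^T U =
  [10, -6]
  [-6, 5],
and U^T v = (5, -3).
Solve U^T U · c = U^T v for the coefficients: c = (1/2, 0). The projection is proj_W(v) = U c.
Check: (v - proj_W(v)) · u_1 = 0  (should be 0).
Check: (v - proj_W(v)) · u_2 = 0  (should be 0).
Result: proj_W(v) = (-3/2, -1/2, 0, 0).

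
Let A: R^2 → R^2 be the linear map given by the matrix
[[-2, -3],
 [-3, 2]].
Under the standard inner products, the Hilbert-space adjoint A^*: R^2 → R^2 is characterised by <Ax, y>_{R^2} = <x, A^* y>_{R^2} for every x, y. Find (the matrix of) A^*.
A^* = A^T =
[[-2, -3],
 [-3, 2]]

For real matrices with standard dot products, the defining identity <Ax, y> = <x, A^* y> gives (Ax)^T y = x^T (A^*) y, i.e. x^T A^T y = x^T (A^*) y. Since this holds for all x, y, we must have A^* = A^T. Therefore
A^* =
[[-2, -3],
 [-3, 2]].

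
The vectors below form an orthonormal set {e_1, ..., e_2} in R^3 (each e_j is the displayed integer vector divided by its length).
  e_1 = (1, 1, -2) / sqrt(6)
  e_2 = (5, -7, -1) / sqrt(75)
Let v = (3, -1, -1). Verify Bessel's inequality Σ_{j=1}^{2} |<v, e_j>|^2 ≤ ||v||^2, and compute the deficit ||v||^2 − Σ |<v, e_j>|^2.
Σ |<v, e_j>|^2 = 243/25; ||v||^2 = 11; deficit = 32/25

Write each e_j = u_j / sqrt(<u_j, u_j>) where u_j is the displayed integer vector. Then <v, e_j> = <v, u_j> / sqrt(<u_j, u_j>), so |<v, e_j>|^2 = <v, u_j>^2 / <u_j, u_j>.
Coefficients: <v, e_1> = 4/sqrt(6), <v, e_2> = 23/sqrt(75).
Square and sum: Σ |<v, e_j>|^2 = 243/25.
Compute ||v||^2 = v·v = 11.
Deficit = 11 − 243/25 = 32/25 ≥ 0, confirming Bessel's inequality. (The deficit equals ||v − Σ <v,e_j> e_j||^2, the squared distance from v to span{e_j}.)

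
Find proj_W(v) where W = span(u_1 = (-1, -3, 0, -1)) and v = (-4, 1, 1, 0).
proj_W(v) = (-1/11, -3/11, 0, -1/11)

Set up U = [u_1 | ... | u_1] ∈ R^(4×1). The projector onto W = col(U) is P = U (U^T U)^(-1) U^T.
Compute U^T U =
  [11],
and U^T v = (1).
Solve U^T U · c = U^T v for the coefficients: c = (1/11). The projection is proj_W(v) = U c.
Check: (v - proj_W(v)) · u_1 = 0  (should be 0).
Result: proj_W(v) = (-1/11, -3/11, 0, -1/11).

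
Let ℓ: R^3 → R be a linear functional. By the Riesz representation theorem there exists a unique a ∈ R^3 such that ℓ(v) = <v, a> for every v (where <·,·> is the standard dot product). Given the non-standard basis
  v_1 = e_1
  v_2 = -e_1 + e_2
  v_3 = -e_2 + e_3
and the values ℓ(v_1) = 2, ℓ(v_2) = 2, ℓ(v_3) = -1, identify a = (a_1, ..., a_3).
a = (2, 4, 3)

Write a = (a_1, ..., a_3) in the standard basis. For each basis vector v_i, ℓ(v_i) = <v_i, a> is a linear equation in the a_j's. Collect the n equations into a matrix system V a = ℓ, where row i of V is v_i (expressed in the standard basis). Since V is invertible (lower-triangular with 1s on the diagonal, up to permutation), solve by back-substitution:
  V =
[[1, 0, 0],
 [-1, 1, 0],
 [0, -1, 1]]
  V a = (2, 2, -1)
Solving gives a = (2, 4, 3).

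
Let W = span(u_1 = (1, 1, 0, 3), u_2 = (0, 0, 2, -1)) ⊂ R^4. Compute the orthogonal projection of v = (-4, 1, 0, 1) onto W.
proj_W(v) = (-3/46, -3/46, -11/23, 1/23)

Set up U = [u_1 | ... | u_2] ∈ R^(4×2). The projector onto W = col(U) is P = U (U^T U)^(-1) U^T.
Compute U^T U =
  [11, -3]
  [-3, 5],
and U^T v = (0, -1).
Solve U^T U · c = U^T v for the coefficients: c = (-3/46, -11/46). The projection is proj_W(v) = U c.
Check: (v - proj_W(v)) · u_1 = 0  (should be 0).
Check: (v - proj_W(v)) · u_2 = 0  (should be 0).
Result: proj_W(v) = (-3/46, -3/46, -11/23, 1/23).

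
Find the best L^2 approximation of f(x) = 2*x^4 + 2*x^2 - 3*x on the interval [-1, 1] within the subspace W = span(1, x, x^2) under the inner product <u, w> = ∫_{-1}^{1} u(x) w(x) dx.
g(x) = 26*x^2/7 - 3*x - 6/35

The best approximation g ∈ W is the orthogonal projection of f onto W. Writing g = a_0 + a_1 x + a_2 x^2, the coefficients solve the normal equations G · a = b where
  G_{ij} = <φ_i, φ_j> and b_i = <f, φ_i>, with φ_0 = 1, φ_1 = x, φ_2 = x^2.
G =
  [2, 0, 2/3]
  [0, 2/3, 0]
  [2/3, 0, 2/5],
b = (32/15, -2, 48/35).
Solving gives a_0 = -6/35, a_1 = -3, a_2 = 26/7, so
  g(x) = 26*x^2/7 - 3*x - 6/35.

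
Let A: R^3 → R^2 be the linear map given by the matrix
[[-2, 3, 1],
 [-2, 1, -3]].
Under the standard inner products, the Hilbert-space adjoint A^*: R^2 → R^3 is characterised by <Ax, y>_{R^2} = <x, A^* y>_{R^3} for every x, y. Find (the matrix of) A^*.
A^* = A^T =
[[-2, -2],
 [3, 1],
 [1, -3]]

For real matrices with standard dot products, the defining identity <Ax, y> = <x, A^* y> gives (Ax)^T y = x^T (A^*) y, i.e. x^T A^T y = x^T (A^*) y. Since this holds for all x, y, we must have A^* = A^T. Therefore
A^* =
[[-2, -2],
 [3, 1],
 [1, -3]].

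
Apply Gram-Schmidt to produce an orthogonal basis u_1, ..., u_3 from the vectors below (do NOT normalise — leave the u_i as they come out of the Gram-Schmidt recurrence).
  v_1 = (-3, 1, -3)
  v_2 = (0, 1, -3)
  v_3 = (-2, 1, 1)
Orthogonal basis:
  u_1 = (-3, 1, -3)
  u_2 = (30/19, 9/19, -27/19)
  u_3 = (0, 6/5, 2/5)

Apply the Gram-Schmidt recurrence
  u_1 = v_1
  u_i = v_i − Σ_{j<i} ((v_i · u_j) / (u_j · u_j)) · u_j.

Step by step this gives:
  u_1 = (-3, 1, -3)
  u_2 = (30/19, 9/19, -27/19)
  u_3 = (0, 6/5, 2/5)

Orthogonality check:
  u_2 · u_1 = 0 (should be 0)
  u_3 · u_1 = 0 (should be 0)
  u_3 · u_2 = 0 (should be 0)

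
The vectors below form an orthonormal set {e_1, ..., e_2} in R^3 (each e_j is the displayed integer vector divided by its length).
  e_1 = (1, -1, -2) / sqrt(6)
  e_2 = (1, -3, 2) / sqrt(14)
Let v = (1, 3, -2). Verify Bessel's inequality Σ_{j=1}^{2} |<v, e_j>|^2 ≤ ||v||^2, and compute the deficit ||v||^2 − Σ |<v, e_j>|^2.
Σ |<v, e_j>|^2 = 230/21; ||v||^2 = 14; deficit = 64/21

Write each e_j = u_j / sqrt(<u_j, u_j>) where u_j is the displayed integer vector. Then <v, e_j> = <v, u_j> / sqrt(<u_j, u_j>), so |<v, e_j>|^2 = <v, u_j>^2 / <u_j, u_j>.
Coefficients: <v, e_1> = 2/sqrt(6), <v, e_2> = -12/sqrt(14).
Square and sum: Σ |<v, e_j>|^2 = 230/21.
Compute ||v||^2 = v·v = 14.
Deficit = 14 − 230/21 = 64/21 ≥ 0, confirming Bessel's inequality. (The deficit equals ||v − Σ <v,e_j> e_j||^2, the squared distance from v to span{e_j}.)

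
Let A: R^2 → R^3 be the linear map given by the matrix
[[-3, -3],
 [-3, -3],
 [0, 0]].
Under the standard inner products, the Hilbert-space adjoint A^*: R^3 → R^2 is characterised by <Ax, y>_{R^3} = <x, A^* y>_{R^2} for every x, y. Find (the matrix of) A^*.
A^* = A^T =
[[-3, -3, 0],
 [-3, -3, 0]]

For real matrices with standard dot products, the defining identity <Ax, y> = <x, A^* y> gives (Ax)^T y = x^T (A^*) y, i.e. x^T A^T y = x^T (A^*) y. Since this holds for all x, y, we must have A^* = A^T. Therefore
A^* =
[[-3, -3, 0],
 [-3, -3, 0]].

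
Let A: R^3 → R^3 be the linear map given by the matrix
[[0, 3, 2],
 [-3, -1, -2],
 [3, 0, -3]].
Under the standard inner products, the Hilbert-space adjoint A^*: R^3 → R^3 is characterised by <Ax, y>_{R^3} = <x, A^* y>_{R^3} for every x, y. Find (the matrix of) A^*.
A^* = A^T =
[[0, -3, 3],
 [3, -1, 0],
 [2, -2, -3]]

For real matrices with standard dot products, the defining identity <Ax, y> = <x, A^* y> gives (Ax)^T y = x^T (A^*) y, i.e. x^T A^T y = x^T (A^*) y. Since this holds for all x, y, we must have A^* = A^T. Therefore
A^* =
[[0, -3, 3],
 [3, -1, 0],
 [2, -2, -3]].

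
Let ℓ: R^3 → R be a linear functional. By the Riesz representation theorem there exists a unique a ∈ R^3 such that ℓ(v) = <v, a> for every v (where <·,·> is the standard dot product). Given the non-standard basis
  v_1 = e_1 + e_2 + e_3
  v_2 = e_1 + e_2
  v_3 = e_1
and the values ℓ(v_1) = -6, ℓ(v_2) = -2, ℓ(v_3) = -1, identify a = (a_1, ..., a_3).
a = (-1, -1, -4)

Write a = (a_1, ..., a_3) in the standard basis. For each basis vector v_i, ℓ(v_i) = <v_i, a> is a linear equation in the a_j's. Collect the n equations into a matrix system V a = ℓ, where row i of V is v_i (expressed in the standard basis). Since V is invertible (lower-triangular with 1s on the diagonal, up to permutation), solve by back-substitution:
  V =
[[1, 1, 1],
 [1, 1, 0],
 [1, 0, 0]]
  V a = (-6, -2, -1)
Solving gives a = (-1, -1, -4).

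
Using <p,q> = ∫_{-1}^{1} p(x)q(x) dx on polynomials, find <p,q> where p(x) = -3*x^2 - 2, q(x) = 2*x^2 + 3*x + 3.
<p,q> = -346/15

Expand the product: p(x)·q(x) = -6*x^4 - 9*x^3 - 13*x^2 - 6*x - 6.
∫_{-1}^{1} of each monomial x^k gives [2/(k+1) if k even, 0 if k odd]. Integrating term-by-term (or equivalently evaluating the antiderivative F(x) = -6*x^5/5 - 9*x^4/4 - 13*x^3/3 - 3*x^2 - 6*x at the endpoints):
  F(1) − F(−1) = -1007/60 − (377/60) = -346/15.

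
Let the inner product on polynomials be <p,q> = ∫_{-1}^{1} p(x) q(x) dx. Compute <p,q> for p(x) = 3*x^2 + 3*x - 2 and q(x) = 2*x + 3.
<p,q> = -2

Expand the product: p(x)·q(x) = 6*x^3 + 15*x^2 + 5*x - 6.
∫_{-1}^{1} of each monomial x^k gives [2/(k+1) if k even, 0 if k odd]. Integrating term-by-term (or equivalently evaluating the antiderivative F(x) = 3*x^4/2 + 5*x^3 + 5*x^2/2 - 6*x at the endpoints):
  F(1) − F(−1) = 3 − (5) = -2.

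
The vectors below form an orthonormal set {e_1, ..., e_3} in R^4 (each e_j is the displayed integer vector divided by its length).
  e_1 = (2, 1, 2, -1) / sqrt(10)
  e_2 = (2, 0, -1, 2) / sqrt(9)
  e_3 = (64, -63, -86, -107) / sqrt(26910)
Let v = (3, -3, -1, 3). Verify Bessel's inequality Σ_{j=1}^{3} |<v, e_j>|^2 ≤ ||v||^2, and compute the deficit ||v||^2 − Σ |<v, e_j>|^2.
Σ |<v, e_j>|^2 = 5971/299; ||v||^2 = 28; deficit = 2401/299

Write each e_j = u_j / sqrt(<u_j, u_j>) where u_j is the displayed integer vector. Then <v, e_j> = <v, u_j> / sqrt(<u_j, u_j>), so |<v, e_j>|^2 = <v, u_j>^2 / <u_j, u_j>.
Coefficients: <v, e_1> = -2/sqrt(10), <v, e_2> = 13/sqrt(9), <v, e_3> = 146/sqrt(26910).
Square and sum: Σ |<v, e_j>|^2 = 5971/299.
Compute ||v||^2 = v·v = 28.
Deficit = 28 − 5971/299 = 2401/299 ≥ 0, confirming Bessel's inequality. (The deficit equals ||v − Σ <v,e_j> e_j||^2, the squared distance from v to span{e_j}.)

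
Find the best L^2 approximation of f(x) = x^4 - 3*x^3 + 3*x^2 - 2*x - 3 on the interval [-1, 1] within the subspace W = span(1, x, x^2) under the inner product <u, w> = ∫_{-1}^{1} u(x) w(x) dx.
g(x) = 27*x^2/7 - 19*x/5 - 108/35

The best approximation g ∈ W is the orthogonal projection of f onto W. Writing g = a_0 + a_1 x + a_2 x^2, the coefficients solve the normal equations G · a = b where
  G_{ij} = <φ_i, φ_j> and b_i = <f, φ_i>, with φ_0 = 1, φ_1 = x, φ_2 = x^2.
G =
  [2, 0, 2/3]
  [0, 2/3, 0]
  [2/3, 0, 2/5],
b = (-18/5, -38/15, -18/35).
Solving gives a_0 = -108/35, a_1 = -19/5, a_2 = 27/7, so
  g(x) = 27*x^2/7 - 19*x/5 - 108/35.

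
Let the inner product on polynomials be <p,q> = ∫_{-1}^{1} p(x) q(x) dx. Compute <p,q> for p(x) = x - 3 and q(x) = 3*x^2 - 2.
<p,q> = 6

Expand the product: p(x)·q(x) = 3*x^3 - 9*x^2 - 2*x + 6.
∫_{-1}^{1} of each monomial x^k gives [2/(k+1) if k even, 0 if k odd]. Integrating term-by-term (or equivalently evaluating the antiderivative F(x) = 3*x^4/4 - 3*x^3 - x^2 + 6*x at the endpoints):
  F(1) − F(−1) = 11/4 − (-13/4) = 6.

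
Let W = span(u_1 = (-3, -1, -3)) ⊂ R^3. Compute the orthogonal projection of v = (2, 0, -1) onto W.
proj_W(v) = (9/19, 3/19, 9/19)

Set up U = [u_1 | ... | u_1] ∈ R^(3×1). The projector onto W = col(U) is P = U (U^T U)^(-1) U^T.
Compute U^T U =
  [19],
and U^T v = (-3).
Solve U^T U · c = U^T v for the coefficients: c = (-3/19). The projection is proj_W(v) = U c.
Check: (v - proj_W(v)) · u_1 = 0  (should be 0).
Result: proj_W(v) = (9/19, 3/19, 9/19).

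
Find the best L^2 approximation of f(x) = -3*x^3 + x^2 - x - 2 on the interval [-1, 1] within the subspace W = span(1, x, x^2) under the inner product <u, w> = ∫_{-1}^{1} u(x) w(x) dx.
g(x) = x^2 - 14*x/5 - 2

The best approximation g ∈ W is the orthogonal projection of f onto W. Writing g = a_0 + a_1 x + a_2 x^2, the coefficients solve the normal equations G · a = b where
  G_{ij} = <φ_i, φ_j> and b_i = <f, φ_i>, with φ_0 = 1, φ_1 = x, φ_2 = x^2.
G =
  [2, 0, 2/3]
  [0, 2/3, 0]
  [2/3, 0, 2/5],
b = (-10/3, -28/15, -14/15).
Solving gives a_0 = -2, a_1 = -14/5, a_2 = 1, so
  g(x) = x^2 - 14*x/5 - 2.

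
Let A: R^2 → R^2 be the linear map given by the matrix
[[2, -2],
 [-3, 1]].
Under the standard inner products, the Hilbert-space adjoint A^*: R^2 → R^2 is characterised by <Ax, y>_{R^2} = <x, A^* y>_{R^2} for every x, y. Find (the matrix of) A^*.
A^* = A^T =
[[2, -3],
 [-2, 1]]

For real matrices with standard dot products, the defining identity <Ax, y> = <x, A^* y> gives (Ax)^T y = x^T (A^*) y, i.e. x^T A^T y = x^T (A^*) y. Since this holds for all x, y, we must have A^* = A^T. Therefore
A^* =
[[2, -3],
 [-2, 1]].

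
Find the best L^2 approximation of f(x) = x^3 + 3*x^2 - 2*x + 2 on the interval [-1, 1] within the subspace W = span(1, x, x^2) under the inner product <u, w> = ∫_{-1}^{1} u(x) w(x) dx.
g(x) = 3*x^2 - 7*x/5 + 2

The best approximation g ∈ W is the orthogonal projection of f onto W. Writing g = a_0 + a_1 x + a_2 x^2, the coefficients solve the normal equations G · a = b where
  G_{ij} = <φ_i, φ_j> and b_i = <f, φ_i>, with φ_0 = 1, φ_1 = x, φ_2 = x^2.
G =
  [2, 0, 2/3]
  [0, 2/3, 0]
  [2/3, 0, 2/5],
b = (6, -14/15, 38/15).
Solving gives a_0 = 2, a_1 = -7/5, a_2 = 3, so
  g(x) = 3*x^2 - 7*x/5 + 2.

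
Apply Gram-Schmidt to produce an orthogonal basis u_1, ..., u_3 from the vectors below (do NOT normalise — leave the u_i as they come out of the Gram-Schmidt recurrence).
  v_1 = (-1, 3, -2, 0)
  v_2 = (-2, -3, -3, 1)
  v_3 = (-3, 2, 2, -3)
Orthogonal basis:
  u_1 = (-1, 3, -2, 0)
  u_2 = (-29/14, -39/14, -22/7, 1)
  u_3 = (-1099/321, -13/107, 491/321, -842/321)

Apply the Gram-Schmidt recurrence
  u_1 = v_1
  u_i = v_i − Σ_{j<i} ((v_i · u_j) / (u_j · u_j)) · u_j.

Step by step this gives:
  u_1 = (-1, 3, -2, 0)
  u_2 = (-29/14, -39/14, -22/7, 1)
  u_3 = (-1099/321, -13/107, 491/321, -842/321)

Orthogonality check:
  u_2 · u_1 = 0 (should be 0)
  u_3 · u_1 = 0 (should be 0)
  u_3 · u_2 = 0 (should be 0)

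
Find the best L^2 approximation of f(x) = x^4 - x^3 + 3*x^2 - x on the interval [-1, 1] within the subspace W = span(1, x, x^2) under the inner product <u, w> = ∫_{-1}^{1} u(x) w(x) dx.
g(x) = 27*x^2/7 - 8*x/5 - 3/35

The best approximation g ∈ W is the orthogonal projection of f onto W. Writing g = a_0 + a_1 x + a_2 x^2, the coefficients solve the normal equations G · a = b where
  G_{ij} = <φ_i, φ_j> and b_i = <f, φ_i>, with φ_0 = 1, φ_1 = x, φ_2 = x^2.
G =
  [2, 0, 2/3]
  [0, 2/3, 0]
  [2/3, 0, 2/5],
b = (12/5, -16/15, 52/35).
Solving gives a_0 = -3/35, a_1 = -8/5, a_2 = 27/7, so
  g(x) = 27*x^2/7 - 8*x/5 - 3/35.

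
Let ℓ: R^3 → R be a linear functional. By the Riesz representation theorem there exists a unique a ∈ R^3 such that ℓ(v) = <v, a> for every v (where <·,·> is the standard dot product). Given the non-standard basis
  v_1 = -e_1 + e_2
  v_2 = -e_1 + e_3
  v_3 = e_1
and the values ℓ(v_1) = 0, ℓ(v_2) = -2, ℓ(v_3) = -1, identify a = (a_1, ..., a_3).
a = (-1, -1, -3)

Write a = (a_1, ..., a_3) in the standard basis. For each basis vector v_i, ℓ(v_i) = <v_i, a> is a linear equation in the a_j's. Collect the n equations into a matrix system V a = ℓ, where row i of V is v_i (expressed in the standard basis). Since V is invertible (lower-triangular with 1s on the diagonal, up to permutation), solve by back-substitution:
  V =
[[-1, 1, 0],
 [-1, 0, 1],
 [1, 0, 0]]
  V a = (0, -2, -1)
Solving gives a = (-1, -1, -3).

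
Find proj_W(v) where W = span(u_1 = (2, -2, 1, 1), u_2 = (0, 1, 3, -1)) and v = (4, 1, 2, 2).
proj_W(v) = (2, -17/11, 26/11, 6/11)

Set up U = [u_1 | ... | u_2] ∈ R^(4×2). The projector onto W = col(U) is P = U (U^T U)^(-1) U^T.
Compute U^T U =
  [10, 0]
  [0, 11],
and U^T v = (10, 5).
Solve U^T U · c = U^T v for the coefficients: c = (1, 5/11). The projection is proj_W(v) = U c.
Check: (v - proj_W(v)) · u_1 = 0  (should be 0).
Check: (v - proj_W(v)) · u_2 = 0  (should be 0).
Result: proj_W(v) = (2, -17/11, 26/11, 6/11).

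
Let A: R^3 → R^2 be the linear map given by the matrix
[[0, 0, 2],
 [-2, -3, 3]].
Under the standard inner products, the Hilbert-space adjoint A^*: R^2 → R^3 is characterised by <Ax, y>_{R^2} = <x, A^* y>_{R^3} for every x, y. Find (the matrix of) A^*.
A^* = A^T =
[[0, -2],
 [0, -3],
 [2, 3]]

For real matrices with standard dot products, the defining identity <Ax, y> = <x, A^* y> gives (Ax)^T y = x^T (A^*) y, i.e. x^T A^T y = x^T (A^*) y. Since this holds for all x, y, we must have A^* = A^T. Therefore
A^* =
[[0, -2],
 [0, -3],
 [2, 3]].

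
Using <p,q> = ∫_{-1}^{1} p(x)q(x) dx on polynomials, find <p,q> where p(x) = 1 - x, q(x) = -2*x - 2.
<p,q> = -8/3

Expand the product: p(x)·q(x) = 2*x^2 - 2.
∫_{-1}^{1} of each monomial x^k gives [2/(k+1) if k even, 0 if k odd]. Integrating term-by-term (or equivalently evaluating the antiderivative F(x) = 2*x^3/3 - 2*x at the endpoints):
  F(1) − F(−1) = -4/3 − (4/3) = -8/3.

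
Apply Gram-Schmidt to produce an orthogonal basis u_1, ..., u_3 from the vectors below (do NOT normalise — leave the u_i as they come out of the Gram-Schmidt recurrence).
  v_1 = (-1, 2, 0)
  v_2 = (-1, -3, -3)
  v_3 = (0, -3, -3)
Orthogonal basis:
  u_1 = (-1, 2, 0)
  u_2 = (-2, -1, -3)
  u_3 = (18/35, 9/35, -3/7)

Apply the Gram-Schmidt recurrence
  u_1 = v_1
  u_i = v_i − Σ_{j<i} ((v_i · u_j) / (u_j · u_j)) · u_j.

Step by step this gives:
  u_1 = (-1, 2, 0)
  u_2 = (-2, -1, -3)
  u_3 = (18/35, 9/35, -3/7)

Orthogonality check:
  u_2 · u_1 = 0 (should be 0)
  u_3 · u_1 = 0 (should be 0)
  u_3 · u_2 = 0 (should be 0)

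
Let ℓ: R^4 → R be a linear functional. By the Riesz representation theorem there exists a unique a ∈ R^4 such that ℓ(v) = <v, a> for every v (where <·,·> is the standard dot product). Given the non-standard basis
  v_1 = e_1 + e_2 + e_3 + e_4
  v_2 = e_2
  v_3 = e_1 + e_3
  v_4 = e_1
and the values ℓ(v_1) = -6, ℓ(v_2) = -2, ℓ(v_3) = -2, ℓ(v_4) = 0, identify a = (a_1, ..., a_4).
a = (0, -2, -2, -2)

Write a = (a_1, ..., a_4) in the standard basis. For each basis vector v_i, ℓ(v_i) = <v_i, a> is a linear equation in the a_j's. Collect the n equations into a matrix system V a = ℓ, where row i of V is v_i (expressed in the standard basis). Since V is invertible (lower-triangular with 1s on the diagonal, up to permutation), solve by back-substitution:
  V =
[[1, 1, 1, 1],
 [0, 1, 0, 0],
 [1, 0, 1, 0],
 [1, 0, 0, 0]]
  V a = (-6, -2, -2, 0)
Solving gives a = (0, -2, -2, -2).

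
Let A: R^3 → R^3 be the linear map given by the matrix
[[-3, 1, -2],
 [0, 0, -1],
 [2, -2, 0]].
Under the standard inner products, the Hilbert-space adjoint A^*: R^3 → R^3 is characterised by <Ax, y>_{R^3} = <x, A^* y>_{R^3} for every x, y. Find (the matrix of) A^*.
A^* = A^T =
[[-3, 0, 2],
 [1, 0, -2],
 [-2, -1, 0]]

For real matrices with standard dot products, the defining identity <Ax, y> = <x, A^* y> gives (Ax)^T y = x^T (A^*) y, i.e. x^T A^T y = x^T (A^*) y. Since this holds for all x, y, we must have A^* = A^T. Therefore
A^* =
[[-3, 0, 2],
 [1, 0, -2],
 [-2, -1, 0]].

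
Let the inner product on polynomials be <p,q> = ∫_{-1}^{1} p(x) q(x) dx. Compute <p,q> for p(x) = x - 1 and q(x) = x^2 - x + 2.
<p,q> = -16/3

Expand the product: p(x)·q(x) = x^3 - 2*x^2 + 3*x - 2.
∫_{-1}^{1} of each monomial x^k gives [2/(k+1) if k even, 0 if k odd]. Integrating term-by-term (or equivalently evaluating the antiderivative F(x) = x^4/4 - 2*x^3/3 + 3*x^2/2 - 2*x at the endpoints):
  F(1) − F(−1) = -11/12 − (53/12) = -16/3.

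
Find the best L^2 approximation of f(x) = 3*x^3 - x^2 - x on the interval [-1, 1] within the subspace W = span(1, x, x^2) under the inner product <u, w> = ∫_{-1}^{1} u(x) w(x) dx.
g(x) = -x^2 + 4*x/5

The best approximation g ∈ W is the orthogonal projection of f onto W. Writing g = a_0 + a_1 x + a_2 x^2, the coefficients solve the normal equations G · a = b where
  G_{ij} = <φ_i, φ_j> and b_i = <f, φ_i>, with φ_0 = 1, φ_1 = x, φ_2 = x^2.
G =
  [2, 0, 2/3]
  [0, 2/3, 0]
  [2/3, 0, 2/5],
b = (-2/3, 8/15, -2/5).
Solving gives a_0 = 0, a_1 = 4/5, a_2 = -1, so
  g(x) = -x^2 + 4*x/5.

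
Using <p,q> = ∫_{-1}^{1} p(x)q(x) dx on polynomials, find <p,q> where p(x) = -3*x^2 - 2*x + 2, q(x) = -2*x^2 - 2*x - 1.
<p,q> = 2/5

Expand the product: p(x)·q(x) = 6*x^4 + 10*x^3 + 3*x^2 - 2*x - 2.
∫_{-1}^{1} of each monomial x^k gives [2/(k+1) if k even, 0 if k odd]. Integrating term-by-term (or equivalently evaluating the antiderivative F(x) = 6*x^5/5 + 5*x^4/2 + x^3 - x^2 - 2*x at the endpoints):
  F(1) − F(−1) = 17/10 − (13/10) = 2/5.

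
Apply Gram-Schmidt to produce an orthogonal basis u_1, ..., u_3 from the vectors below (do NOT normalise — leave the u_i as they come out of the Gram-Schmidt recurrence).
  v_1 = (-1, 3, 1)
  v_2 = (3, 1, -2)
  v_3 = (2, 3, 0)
Orthogonal basis:
  u_1 = (-1, 3, 1)
  u_2 = (31/11, 17/11, -20/11)
  u_3 = (77/150, -11/150, 11/15)

Apply the Gram-Schmidt recurrence
  u_1 = v_1
  u_i = v_i − Σ_{j<i} ((v_i · u_j) / (u_j · u_j)) · u_j.

Step by step this gives:
  u_1 = (-1, 3, 1)
  u_2 = (31/11, 17/11, -20/11)
  u_3 = (77/150, -11/150, 11/15)

Orthogonality check:
  u_2 · u_1 = 0 (should be 0)
  u_3 · u_1 = 0 (should be 0)
  u_3 · u_2 = 0 (should be 0)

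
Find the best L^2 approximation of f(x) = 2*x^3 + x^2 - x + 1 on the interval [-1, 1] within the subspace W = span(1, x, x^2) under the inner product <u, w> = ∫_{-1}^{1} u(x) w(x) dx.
g(x) = x^2 + x/5 + 1

The best approximation g ∈ W is the orthogonal projection of f onto W. Writing g = a_0 + a_1 x + a_2 x^2, the coefficients solve the normal equations G · a = b where
  G_{ij} = <φ_i, φ_j> and b_i = <f, φ_i>, with φ_0 = 1, φ_1 = x, φ_2 = x^2.
G =
  [2, 0, 2/3]
  [0, 2/3, 0]
  [2/3, 0, 2/5],
b = (8/3, 2/15, 16/15).
Solving gives a_0 = 1, a_1 = 1/5, a_2 = 1, so
  g(x) = x^2 + x/5 + 1.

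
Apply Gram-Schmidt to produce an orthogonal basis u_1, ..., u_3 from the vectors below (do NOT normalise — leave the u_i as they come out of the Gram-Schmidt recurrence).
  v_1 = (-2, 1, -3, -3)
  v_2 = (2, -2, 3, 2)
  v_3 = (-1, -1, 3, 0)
Orthogonal basis:
  u_1 = (-2, 1, -3, -3)
  u_2 = (4/23, -25/23, 6/23, -17/23)
  u_3 = (-13/7, 5/14, 12/7, -5/14)

Apply the Gram-Schmidt recurrence
  u_1 = v_1
  u_i = v_i − Σ_{j<i} ((v_i · u_j) / (u_j · u_j)) · u_j.

Step by step this gives:
  u_1 = (-2, 1, -3, -3)
  u_2 = (4/23, -25/23, 6/23, -17/23)
  u_3 = (-13/7, 5/14, 12/7, -5/14)

Orthogonality check:
  u_2 · u_1 = 0 (should be 0)
  u_3 · u_1 = 0 (should be 0)
  u_3 · u_2 = 0 (should be 0)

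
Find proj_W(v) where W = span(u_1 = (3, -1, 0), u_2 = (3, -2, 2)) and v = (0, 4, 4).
proj_W(v) = (-72/49, -20/49, 88/49)

Set up U = [u_1 | ... | u_2] ∈ R^(3×2). The projector onto W = col(U) is P = U (U^T U)^(-1) U^T.
Compute U^T U =
  [10, 11]
  [11, 17],
and U^T v = (-4, 0).
Solve U^T U · c = U^T v for the coefficients: c = (-68/49, 44/49). The projection is proj_W(v) = U c.
Check: (v - proj_W(v)) · u_1 = 0  (should be 0).
Check: (v - proj_W(v)) · u_2 = 0  (should be 0).
Result: proj_W(v) = (-72/49, -20/49, 88/49).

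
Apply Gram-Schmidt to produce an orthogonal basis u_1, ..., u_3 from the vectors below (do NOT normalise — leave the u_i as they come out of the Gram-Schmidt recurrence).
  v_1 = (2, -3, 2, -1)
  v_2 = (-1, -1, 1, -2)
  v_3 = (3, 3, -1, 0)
Orthogonal basis:
  u_1 = (2, -3, 2, -1)
  u_2 = (-14/9, -1/6, 4/9, -31/18)
  u_3 = (2, 2, 0, -2)

Apply the Gram-Schmidt recurrence
  u_1 = v_1
  u_i = v_i − Σ_{j<i} ((v_i · u_j) / (u_j · u_j)) · u_j.

Step by step this gives:
  u_1 = (2, -3, 2, -1)
  u_2 = (-14/9, -1/6, 4/9, -31/18)
  u_3 = (2, 2, 0, -2)

Orthogonality check:
  u_2 · u_1 = 0 (should be 0)
  u_3 · u_1 = 0 (should be 0)
  u_3 · u_2 = 0 (should be 0)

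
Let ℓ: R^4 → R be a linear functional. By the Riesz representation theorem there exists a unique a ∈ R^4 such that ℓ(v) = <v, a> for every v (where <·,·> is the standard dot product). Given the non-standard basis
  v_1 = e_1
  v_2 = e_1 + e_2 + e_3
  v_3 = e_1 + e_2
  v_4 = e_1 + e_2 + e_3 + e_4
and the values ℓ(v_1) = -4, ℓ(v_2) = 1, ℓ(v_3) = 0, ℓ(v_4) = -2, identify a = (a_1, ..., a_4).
a = (-4, 4, 1, -3)

Write a = (a_1, ..., a_4) in the standard basis. For each basis vector v_i, ℓ(v_i) = <v_i, a> is a linear equation in the a_j's. Collect the n equations into a matrix system V a = ℓ, where row i of V is v_i (expressed in the standard basis). Since V is invertible (lower-triangular with 1s on the diagonal, up to permutation), solve by back-substitution:
  V =
[[1, 0, 0, 0],
 [1, 1, 1, 0],
 [1, 1, 0, 0],
 [1, 1, 1, 1]]
  V a = (-4, 1, 0, -2)
Solving gives a = (-4, 4, 1, -3).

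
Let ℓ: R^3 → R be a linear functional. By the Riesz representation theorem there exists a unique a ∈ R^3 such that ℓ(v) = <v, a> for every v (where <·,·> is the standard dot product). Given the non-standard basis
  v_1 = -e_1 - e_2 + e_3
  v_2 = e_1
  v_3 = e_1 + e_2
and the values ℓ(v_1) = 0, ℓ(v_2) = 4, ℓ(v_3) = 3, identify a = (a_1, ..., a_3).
a = (4, -1, 3)

Write a = (a_1, ..., a_3) in the standard basis. For each basis vector v_i, ℓ(v_i) = <v_i, a> is a linear equation in the a_j's. Collect the n equations into a matrix system V a = ℓ, where row i of V is v_i (expressed in the standard basis). Since V is invertible (lower-triangular with 1s on the diagonal, up to permutation), solve by back-substitution:
  V =
[[-1, -1, 1],
 [1, 0, 0],
 [1, 1, 0]]
  V a = (0, 4, 3)
Solving gives a = (4, -1, 3).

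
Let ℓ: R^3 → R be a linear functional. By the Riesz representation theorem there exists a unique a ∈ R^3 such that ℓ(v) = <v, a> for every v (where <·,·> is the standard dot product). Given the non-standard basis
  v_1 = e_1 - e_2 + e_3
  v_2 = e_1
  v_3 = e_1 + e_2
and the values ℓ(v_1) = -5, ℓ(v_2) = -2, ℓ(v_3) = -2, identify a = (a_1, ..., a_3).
a = (-2, 0, -3)

Write a = (a_1, ..., a_3) in the standard basis. For each basis vector v_i, ℓ(v_i) = <v_i, a> is a linear equation in the a_j's. Collect the n equations into a matrix system V a = ℓ, where row i of V is v_i (expressed in the standard basis). Since V is invertible (lower-triangular with 1s on the diagonal, up to permutation), solve by back-substitution:
  V =
[[1, -1, 1],
 [1, 0, 0],
 [1, 1, 0]]
  V a = (-5, -2, -2)
Solving gives a = (-2, 0, -3).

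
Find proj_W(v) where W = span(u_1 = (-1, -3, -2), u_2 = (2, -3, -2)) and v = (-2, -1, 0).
proj_W(v) = (-2, -9/13, -6/13)

Set up U = [u_1 | ... | u_2] ∈ R^(3×2). The projector onto W = col(U) is P = U (U^T U)^(-1) U^T.
Compute U^T U =
  [14, 11]
  [11, 17],
and U^T v = (5, -1).
Solve U^T U · c = U^T v for the coefficients: c = (32/39, -23/39). The projection is proj_W(v) = U c.
Check: (v - proj_W(v)) · u_1 = 0  (should be 0).
Check: (v - proj_W(v)) · u_2 = 0  (should be 0).
Result: proj_W(v) = (-2, -9/13, -6/13).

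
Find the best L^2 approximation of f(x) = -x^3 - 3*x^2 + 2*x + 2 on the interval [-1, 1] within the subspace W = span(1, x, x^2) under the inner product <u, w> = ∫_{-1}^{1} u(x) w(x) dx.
g(x) = -3*x^2 + 7*x/5 + 2

The best approximation g ∈ W is the orthogonal projection of f onto W. Writing g = a_0 + a_1 x + a_2 x^2, the coefficients solve the normal equations G · a = b where
  G_{ij} = <φ_i, φ_j> and b_i = <f, φ_i>, with φ_0 = 1, φ_1 = x, φ_2 = x^2.
G =
  [2, 0, 2/3]
  [0, 2/3, 0]
  [2/3, 0, 2/5],
b = (2, 14/15, 2/15).
Solving gives a_0 = 2, a_1 = 7/5, a_2 = -3, so
  g(x) = -3*x^2 + 7*x/5 + 2.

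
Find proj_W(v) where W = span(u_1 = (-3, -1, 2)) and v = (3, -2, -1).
proj_W(v) = (27/14, 9/14, -9/7)

Set up U = [u_1 | ... | u_1] ∈ R^(3×1). The projector onto W = col(U) is P = U (U^T U)^(-1) U^T.
Compute U^T U =
  [14],
and U^T v = (-9).
Solve U^T U · c = U^T v for the coefficients: c = (-9/14). The projection is proj_W(v) = U c.
Check: (v - proj_W(v)) · u_1 = 0  (should be 0).
Result: proj_W(v) = (27/14, 9/14, -9/7).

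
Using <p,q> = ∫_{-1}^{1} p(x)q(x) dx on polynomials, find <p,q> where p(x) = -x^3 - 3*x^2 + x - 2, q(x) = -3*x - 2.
<p,q> = 56/5

Expand the product: p(x)·q(x) = 3*x^4 + 11*x^3 + 3*x^2 + 4*x + 4.
∫_{-1}^{1} of each monomial x^k gives [2/(k+1) if k even, 0 if k odd]. Integrating term-by-term (or equivalently evaluating the antiderivative F(x) = 3*x^5/5 + 11*x^4/4 + x^3 + 2*x^2 + 4*x at the endpoints):
  F(1) − F(−1) = 207/20 − (-17/20) = 56/5.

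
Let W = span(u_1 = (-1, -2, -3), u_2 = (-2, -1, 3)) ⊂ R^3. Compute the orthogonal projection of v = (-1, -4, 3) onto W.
proj_W(v) = (-55/19, -40/19, 45/19)

Set up U = [u_1 | ... | u_2] ∈ R^(3×2). The projector onto W = col(U) is P = U (U^T U)^(-1) U^T.
Compute U^T U =
  [14, -5]
  [-5, 14],
and U^T v = (0, 15).
Solve U^T U · c = U^T v for the coefficients: c = (25/57, 70/57). The projection is proj_W(v) = U c.
Check: (v - proj_W(v)) · u_1 = 0  (should be 0).
Check: (v - proj_W(v)) · u_2 = 0  (should be 0).
Result: proj_W(v) = (-55/19, -40/19, 45/19).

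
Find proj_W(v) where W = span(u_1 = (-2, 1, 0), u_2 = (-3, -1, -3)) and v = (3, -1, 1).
proj_W(v) = (108/35, -29/35, 6/7)

Set up U = [u_1 | ... | u_2] ∈ R^(3×2). The projector onto W = col(U) is P = U (U^T U)^(-1) U^T.
Compute U^T U =
  [5, 5]
  [5, 19],
and U^T v = (-7, -11).
Solve U^T U · c = U^T v for the coefficients: c = (-39/35, -2/7). The projection is proj_W(v) = U c.
Check: (v - proj_W(v)) · u_1 = 0  (should be 0).
Check: (v - proj_W(v)) · u_2 = 0  (should be 0).
Result: proj_W(v) = (108/35, -29/35, 6/7).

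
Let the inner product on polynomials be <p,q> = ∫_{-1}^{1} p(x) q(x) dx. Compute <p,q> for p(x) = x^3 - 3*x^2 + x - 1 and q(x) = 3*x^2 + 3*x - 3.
<p,q> = 48/5

Expand the product: p(x)·q(x) = 3*x^5 - 6*x^4 - 9*x^3 + 9*x^2 - 6*x + 3.
∫_{-1}^{1} of each monomial x^k gives [2/(k+1) if k even, 0 if k odd]. Integrating term-by-term (or equivalently evaluating the antiderivative F(x) = x^6/2 - 6*x^5/5 - 9*x^4/4 + 3*x^3 - 3*x^2 + 3*x at the endpoints):
  F(1) − F(−1) = 1/20 − (-191/20) = 48/5.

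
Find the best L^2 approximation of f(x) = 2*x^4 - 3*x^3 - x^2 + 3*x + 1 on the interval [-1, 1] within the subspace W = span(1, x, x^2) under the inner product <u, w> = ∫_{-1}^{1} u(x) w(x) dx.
g(x) = 5*x^2/7 + 6*x/5 + 29/35

The best approximation g ∈ W is the orthogonal projection of f onto W. Writing g = a_0 + a_1 x + a_2 x^2, the coefficients solve the normal equations G · a = b where
  G_{ij} = <φ_i, φ_j> and b_i = <f, φ_i>, with φ_0 = 1, φ_1 = x, φ_2 = x^2.
G =
  [2, 0, 2/3]
  [0, 2/3, 0]
  [2/3, 0, 2/5],
b = (32/15, 4/5, 88/105).
Solving gives a_0 = 29/35, a_1 = 6/5, a_2 = 5/7, so
  g(x) = 5*x^2/7 + 6*x/5 + 29/35.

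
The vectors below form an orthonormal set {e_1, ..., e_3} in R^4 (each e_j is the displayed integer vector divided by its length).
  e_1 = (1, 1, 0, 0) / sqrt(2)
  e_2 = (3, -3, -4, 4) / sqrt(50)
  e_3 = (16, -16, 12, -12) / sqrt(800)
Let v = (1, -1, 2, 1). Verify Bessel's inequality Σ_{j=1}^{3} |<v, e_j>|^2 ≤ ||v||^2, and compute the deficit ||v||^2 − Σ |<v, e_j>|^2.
Σ |<v, e_j>|^2 = 5/2; ||v||^2 = 7; deficit = 9/2

Write each e_j = u_j / sqrt(<u_j, u_j>) where u_j is the displayed integer vector. Then <v, e_j> = <v, u_j> / sqrt(<u_j, u_j>), so |<v, e_j>|^2 = <v, u_j>^2 / <u_j, u_j>.
Coefficients: <v, e_1> = 0/sqrt(2), <v, e_2> = 2/sqrt(50), <v, e_3> = 44/sqrt(800).
Square and sum: Σ |<v, e_j>|^2 = 5/2.
Compute ||v||^2 = v·v = 7.
Deficit = 7 − 5/2 = 9/2 ≥ 0, confirming Bessel's inequality. (The deficit equals ||v − Σ <v,e_j> e_j||^2, the squared distance from v to span{e_j}.)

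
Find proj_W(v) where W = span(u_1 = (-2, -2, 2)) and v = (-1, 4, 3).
proj_W(v) = (0, 0, 0)

Set up U = [u_1 | ... | u_1] ∈ R^(3×1). The projector onto W = col(U) is P = U (U^T U)^(-1) U^T.
Compute U^T U =
  [12],
and U^T v = (0).
Solve U^T U · c = U^T v for the coefficients: c = (0). The projection is proj_W(v) = U c.
Check: (v - proj_W(v)) · u_1 = 0  (should be 0).
Result: proj_W(v) = (0, 0, 0).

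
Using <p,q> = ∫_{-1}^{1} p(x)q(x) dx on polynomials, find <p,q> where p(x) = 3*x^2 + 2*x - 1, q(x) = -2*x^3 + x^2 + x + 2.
<p,q> = 4/15

Expand the product: p(x)·q(x) = -6*x^5 - x^4 + 7*x^3 + 7*x^2 + 3*x - 2.
∫_{-1}^{1} of each monomial x^k gives [2/(k+1) if k even, 0 if k odd]. Integrating term-by-term (or equivalently evaluating the antiderivative F(x) = -x^6 - x^5/5 + 7*x^4/4 + 7*x^3/3 + 3*x^2/2 - 2*x at the endpoints):
  F(1) − F(−1) = 143/60 − (127/60) = 4/15.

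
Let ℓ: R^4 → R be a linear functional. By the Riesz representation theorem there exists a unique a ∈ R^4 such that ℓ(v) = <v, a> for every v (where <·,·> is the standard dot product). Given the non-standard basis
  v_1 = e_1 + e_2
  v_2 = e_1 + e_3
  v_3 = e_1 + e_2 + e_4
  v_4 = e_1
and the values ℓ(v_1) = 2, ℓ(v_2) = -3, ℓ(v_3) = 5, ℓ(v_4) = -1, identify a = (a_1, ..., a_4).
a = (-1, 3, -2, 3)

Write a = (a_1, ..., a_4) in the standard basis. For each basis vector v_i, ℓ(v_i) = <v_i, a> is a linear equation in the a_j's. Collect the n equations into a matrix system V a = ℓ, where row i of V is v_i (expressed in the standard basis). Since V is invertible (lower-triangular with 1s on the diagonal, up to permutation), solve by back-substitution:
  V =
[[1, 1, 0, 0],
 [1, 0, 1, 0],
 [1, 1, 0, 1],
 [1, 0, 0, 0]]
  V a = (2, -3, 5, -1)
Solving gives a = (-1, 3, -2, 3).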